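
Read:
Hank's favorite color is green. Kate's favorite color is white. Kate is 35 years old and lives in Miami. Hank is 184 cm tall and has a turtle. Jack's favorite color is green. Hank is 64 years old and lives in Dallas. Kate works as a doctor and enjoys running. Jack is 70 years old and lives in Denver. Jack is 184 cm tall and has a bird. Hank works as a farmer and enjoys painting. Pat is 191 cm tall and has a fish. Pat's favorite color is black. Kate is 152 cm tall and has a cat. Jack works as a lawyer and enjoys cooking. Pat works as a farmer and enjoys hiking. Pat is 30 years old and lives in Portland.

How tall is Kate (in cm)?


Kate is 152 cm tall

152


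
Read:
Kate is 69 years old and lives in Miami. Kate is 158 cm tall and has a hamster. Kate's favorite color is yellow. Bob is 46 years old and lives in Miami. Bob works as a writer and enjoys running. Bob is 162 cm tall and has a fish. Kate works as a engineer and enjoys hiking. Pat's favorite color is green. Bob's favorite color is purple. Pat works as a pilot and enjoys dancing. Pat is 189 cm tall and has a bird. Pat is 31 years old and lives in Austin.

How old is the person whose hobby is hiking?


Person with hobby=hiking is Kate, age 69

69


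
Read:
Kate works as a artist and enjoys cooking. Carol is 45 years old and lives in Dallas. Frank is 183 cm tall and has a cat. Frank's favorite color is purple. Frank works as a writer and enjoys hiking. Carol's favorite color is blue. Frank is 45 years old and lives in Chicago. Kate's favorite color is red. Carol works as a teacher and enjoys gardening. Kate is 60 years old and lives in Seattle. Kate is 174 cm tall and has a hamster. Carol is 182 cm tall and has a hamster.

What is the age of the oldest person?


Oldest: Kate at 60

60


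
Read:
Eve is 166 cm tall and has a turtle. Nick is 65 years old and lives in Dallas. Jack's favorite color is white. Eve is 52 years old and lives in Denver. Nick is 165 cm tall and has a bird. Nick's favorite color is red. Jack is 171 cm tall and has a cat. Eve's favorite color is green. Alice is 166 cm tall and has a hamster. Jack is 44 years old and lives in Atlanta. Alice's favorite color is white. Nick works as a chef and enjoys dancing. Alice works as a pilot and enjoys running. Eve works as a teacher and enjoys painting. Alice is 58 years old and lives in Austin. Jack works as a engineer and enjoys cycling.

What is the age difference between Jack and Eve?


|44 - 52| = 8

8


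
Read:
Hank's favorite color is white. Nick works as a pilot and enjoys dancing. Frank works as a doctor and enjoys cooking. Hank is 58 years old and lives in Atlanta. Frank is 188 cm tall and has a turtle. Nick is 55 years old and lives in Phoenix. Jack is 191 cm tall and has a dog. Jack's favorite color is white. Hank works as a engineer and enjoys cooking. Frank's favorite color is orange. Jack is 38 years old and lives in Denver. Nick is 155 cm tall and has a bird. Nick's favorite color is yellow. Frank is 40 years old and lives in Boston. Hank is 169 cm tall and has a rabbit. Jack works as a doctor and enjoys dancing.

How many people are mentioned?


People: Frank, Nick, Hank, Jack. Count = 4

4


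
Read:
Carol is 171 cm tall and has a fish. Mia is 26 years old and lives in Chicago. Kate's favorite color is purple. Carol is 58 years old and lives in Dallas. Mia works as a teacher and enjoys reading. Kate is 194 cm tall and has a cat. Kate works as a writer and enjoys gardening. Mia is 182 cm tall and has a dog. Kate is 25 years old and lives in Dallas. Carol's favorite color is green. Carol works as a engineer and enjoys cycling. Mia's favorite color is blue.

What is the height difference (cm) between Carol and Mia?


|171 - 182| = 11

11


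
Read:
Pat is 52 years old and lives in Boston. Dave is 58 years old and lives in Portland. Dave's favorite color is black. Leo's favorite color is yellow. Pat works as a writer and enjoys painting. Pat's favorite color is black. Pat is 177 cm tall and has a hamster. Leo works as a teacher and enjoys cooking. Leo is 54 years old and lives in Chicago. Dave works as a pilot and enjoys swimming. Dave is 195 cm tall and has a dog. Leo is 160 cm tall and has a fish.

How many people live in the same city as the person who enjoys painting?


Person with hobby painting is Pat, city Boston. Count = 1

1


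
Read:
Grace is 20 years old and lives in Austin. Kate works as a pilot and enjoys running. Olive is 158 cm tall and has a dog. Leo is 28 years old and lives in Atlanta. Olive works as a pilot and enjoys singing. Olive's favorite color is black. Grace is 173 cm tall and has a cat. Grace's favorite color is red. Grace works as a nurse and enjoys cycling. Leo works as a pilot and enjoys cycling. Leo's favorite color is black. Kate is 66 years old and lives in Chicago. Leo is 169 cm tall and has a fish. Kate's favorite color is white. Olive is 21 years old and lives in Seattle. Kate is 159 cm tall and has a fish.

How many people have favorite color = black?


Count: 2

2


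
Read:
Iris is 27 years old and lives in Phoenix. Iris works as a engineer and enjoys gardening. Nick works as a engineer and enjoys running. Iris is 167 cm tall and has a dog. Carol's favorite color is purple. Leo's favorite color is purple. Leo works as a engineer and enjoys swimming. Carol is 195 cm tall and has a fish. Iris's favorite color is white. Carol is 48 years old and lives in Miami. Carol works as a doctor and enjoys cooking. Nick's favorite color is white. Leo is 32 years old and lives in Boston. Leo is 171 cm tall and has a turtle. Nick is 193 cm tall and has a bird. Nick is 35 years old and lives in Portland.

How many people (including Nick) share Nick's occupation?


Nick is a engineer. Count = 3

3


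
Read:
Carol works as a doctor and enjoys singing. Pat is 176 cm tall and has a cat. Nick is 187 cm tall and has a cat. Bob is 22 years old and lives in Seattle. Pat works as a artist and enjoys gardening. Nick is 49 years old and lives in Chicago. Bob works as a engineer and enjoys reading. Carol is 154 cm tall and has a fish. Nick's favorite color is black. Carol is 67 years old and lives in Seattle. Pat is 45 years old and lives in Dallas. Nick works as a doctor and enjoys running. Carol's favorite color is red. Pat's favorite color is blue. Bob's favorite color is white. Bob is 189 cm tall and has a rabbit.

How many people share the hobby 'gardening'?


Count: 1

1


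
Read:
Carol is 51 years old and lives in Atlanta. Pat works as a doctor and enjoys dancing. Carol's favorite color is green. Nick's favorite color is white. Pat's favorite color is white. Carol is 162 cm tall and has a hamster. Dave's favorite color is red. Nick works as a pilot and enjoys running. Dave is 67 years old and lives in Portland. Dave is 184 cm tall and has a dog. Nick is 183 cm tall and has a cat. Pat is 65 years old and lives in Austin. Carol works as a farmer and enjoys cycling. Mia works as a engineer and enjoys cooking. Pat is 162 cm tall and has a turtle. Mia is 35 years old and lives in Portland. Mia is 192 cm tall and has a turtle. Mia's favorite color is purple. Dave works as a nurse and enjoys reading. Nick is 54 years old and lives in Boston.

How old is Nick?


Nick is 54 years old

54


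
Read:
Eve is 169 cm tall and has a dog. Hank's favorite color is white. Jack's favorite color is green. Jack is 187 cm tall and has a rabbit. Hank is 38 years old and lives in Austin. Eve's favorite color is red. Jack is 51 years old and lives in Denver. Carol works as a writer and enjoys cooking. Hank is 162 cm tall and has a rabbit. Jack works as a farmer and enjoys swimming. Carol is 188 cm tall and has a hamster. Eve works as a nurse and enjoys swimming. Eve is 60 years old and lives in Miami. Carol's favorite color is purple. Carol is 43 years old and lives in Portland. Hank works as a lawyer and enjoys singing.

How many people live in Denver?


Count in Denver: 1

1


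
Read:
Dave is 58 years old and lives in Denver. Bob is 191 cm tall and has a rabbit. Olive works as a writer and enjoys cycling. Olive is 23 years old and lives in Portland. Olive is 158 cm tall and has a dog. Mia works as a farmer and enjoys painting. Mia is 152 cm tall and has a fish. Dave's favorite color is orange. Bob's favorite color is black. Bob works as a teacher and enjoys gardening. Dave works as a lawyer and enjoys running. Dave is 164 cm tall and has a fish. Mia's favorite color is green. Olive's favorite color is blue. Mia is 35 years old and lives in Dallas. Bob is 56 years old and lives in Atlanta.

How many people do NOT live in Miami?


Not in Miami: 4

4


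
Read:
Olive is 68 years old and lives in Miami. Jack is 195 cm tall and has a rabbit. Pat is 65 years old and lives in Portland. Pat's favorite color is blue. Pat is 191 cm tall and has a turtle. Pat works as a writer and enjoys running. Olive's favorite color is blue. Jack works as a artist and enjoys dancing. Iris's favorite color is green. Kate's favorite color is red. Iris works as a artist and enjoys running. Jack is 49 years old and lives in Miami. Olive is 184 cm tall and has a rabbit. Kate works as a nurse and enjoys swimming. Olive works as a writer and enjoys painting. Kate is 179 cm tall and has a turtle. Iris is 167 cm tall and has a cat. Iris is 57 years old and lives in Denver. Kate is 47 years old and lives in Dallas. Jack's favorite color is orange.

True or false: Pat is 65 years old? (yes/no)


Pat is actually 65. yes

yes


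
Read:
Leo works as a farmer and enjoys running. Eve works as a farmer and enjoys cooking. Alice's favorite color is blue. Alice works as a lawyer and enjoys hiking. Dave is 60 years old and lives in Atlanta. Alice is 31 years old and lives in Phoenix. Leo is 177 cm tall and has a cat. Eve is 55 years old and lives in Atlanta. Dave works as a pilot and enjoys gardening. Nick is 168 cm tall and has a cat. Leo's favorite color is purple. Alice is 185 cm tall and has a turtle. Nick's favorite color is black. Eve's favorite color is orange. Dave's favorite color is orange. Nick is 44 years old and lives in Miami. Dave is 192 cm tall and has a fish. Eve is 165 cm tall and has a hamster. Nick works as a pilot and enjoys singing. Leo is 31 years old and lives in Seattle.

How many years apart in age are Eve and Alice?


55 vs 31, diff = 24

24


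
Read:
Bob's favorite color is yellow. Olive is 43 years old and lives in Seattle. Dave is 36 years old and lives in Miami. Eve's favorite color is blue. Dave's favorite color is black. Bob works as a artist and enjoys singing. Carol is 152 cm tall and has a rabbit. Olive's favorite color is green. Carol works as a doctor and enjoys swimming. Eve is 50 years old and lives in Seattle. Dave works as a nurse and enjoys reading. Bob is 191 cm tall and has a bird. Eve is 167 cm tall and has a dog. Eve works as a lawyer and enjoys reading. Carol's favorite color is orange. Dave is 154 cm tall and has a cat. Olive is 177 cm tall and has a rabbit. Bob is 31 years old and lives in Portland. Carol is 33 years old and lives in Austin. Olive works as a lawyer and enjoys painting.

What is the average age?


Sum=193, n=5, avg=38.6

38.6


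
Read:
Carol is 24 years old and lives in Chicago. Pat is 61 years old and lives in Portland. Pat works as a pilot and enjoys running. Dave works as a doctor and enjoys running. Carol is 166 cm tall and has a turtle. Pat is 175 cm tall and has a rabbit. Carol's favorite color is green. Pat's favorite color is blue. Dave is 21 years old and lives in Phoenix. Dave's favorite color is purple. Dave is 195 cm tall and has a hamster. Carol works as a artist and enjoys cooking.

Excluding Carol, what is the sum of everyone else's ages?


Sum (excluding Carol): 82

82


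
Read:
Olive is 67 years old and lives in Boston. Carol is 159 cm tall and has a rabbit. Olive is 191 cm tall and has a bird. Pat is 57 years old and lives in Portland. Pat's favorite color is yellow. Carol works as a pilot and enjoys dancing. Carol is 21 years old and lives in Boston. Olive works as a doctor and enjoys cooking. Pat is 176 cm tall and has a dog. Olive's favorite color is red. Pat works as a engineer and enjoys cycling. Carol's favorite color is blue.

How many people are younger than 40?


Filter: 1

1


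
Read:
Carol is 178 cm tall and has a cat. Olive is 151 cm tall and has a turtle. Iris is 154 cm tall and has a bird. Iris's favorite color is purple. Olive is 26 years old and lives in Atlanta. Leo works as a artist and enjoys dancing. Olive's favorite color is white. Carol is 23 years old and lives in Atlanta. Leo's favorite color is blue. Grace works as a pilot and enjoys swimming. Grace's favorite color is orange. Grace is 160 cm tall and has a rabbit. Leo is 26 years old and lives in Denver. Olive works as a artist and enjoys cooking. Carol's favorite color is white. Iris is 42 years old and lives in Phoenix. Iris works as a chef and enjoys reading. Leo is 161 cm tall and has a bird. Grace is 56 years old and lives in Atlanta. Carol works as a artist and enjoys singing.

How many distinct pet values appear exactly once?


Unique pet values: 3

3


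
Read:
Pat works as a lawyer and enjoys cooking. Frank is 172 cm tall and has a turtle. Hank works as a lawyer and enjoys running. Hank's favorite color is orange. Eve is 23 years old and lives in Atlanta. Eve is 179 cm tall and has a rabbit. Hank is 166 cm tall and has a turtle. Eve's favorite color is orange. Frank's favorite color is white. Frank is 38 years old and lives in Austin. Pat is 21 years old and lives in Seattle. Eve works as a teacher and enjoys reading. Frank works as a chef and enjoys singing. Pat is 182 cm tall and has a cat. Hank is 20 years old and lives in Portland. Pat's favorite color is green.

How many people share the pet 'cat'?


Count: 1

1


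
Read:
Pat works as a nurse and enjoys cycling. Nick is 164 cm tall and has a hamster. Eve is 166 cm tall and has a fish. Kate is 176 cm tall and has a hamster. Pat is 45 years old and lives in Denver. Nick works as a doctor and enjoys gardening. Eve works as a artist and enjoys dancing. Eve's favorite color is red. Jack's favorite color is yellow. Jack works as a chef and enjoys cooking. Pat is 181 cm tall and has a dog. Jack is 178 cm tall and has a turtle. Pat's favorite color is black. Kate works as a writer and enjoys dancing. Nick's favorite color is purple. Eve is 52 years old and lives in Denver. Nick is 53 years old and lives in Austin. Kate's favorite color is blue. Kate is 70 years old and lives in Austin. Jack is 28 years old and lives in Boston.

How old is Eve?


Eve is 52 years old

52


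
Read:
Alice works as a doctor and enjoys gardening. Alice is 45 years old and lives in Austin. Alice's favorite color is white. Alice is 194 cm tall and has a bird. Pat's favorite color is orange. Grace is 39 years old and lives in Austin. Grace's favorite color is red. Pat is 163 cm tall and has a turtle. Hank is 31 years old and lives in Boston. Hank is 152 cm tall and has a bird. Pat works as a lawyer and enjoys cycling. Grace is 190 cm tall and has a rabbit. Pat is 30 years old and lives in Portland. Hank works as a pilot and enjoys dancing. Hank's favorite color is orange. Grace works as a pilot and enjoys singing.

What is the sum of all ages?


45+31+30+39 = 145

145


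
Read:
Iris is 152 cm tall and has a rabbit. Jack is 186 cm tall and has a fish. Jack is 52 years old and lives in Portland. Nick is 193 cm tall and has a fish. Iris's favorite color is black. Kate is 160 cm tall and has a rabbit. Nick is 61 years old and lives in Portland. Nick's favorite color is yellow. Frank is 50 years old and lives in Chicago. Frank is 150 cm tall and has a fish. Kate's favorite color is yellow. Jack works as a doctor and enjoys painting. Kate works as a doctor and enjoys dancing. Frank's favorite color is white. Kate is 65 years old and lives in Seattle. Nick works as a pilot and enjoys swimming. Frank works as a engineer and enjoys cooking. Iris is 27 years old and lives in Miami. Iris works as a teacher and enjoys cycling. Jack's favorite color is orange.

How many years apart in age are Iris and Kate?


27 vs 65, diff = 38

38


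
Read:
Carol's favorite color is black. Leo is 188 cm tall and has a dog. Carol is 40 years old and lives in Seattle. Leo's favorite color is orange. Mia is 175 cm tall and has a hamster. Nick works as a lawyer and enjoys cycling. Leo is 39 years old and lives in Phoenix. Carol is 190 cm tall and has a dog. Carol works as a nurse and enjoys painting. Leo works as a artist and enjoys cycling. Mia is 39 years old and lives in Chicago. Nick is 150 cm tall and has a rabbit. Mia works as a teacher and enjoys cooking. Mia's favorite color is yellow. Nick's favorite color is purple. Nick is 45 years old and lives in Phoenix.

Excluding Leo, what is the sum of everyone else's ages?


Sum (excluding Leo): 124

124


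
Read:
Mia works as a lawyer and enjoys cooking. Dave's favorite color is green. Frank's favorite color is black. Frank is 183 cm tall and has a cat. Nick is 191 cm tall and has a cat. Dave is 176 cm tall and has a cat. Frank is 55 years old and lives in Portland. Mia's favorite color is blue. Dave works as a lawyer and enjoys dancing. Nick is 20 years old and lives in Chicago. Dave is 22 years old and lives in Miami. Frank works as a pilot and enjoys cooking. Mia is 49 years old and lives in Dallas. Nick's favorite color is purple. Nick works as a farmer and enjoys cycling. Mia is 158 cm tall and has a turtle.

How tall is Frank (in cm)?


Frank is 183 cm tall

183


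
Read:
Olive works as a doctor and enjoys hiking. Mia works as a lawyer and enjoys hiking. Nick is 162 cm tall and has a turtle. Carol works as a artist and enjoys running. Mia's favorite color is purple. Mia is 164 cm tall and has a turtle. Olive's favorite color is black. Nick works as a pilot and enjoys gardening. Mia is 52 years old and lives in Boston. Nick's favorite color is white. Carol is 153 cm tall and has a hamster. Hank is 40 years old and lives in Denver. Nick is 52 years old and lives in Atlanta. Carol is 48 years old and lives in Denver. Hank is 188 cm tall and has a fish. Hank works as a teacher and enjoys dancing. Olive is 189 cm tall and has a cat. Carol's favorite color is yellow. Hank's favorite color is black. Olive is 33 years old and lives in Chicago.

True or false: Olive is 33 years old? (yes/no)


Olive is actually 33. yes

yes


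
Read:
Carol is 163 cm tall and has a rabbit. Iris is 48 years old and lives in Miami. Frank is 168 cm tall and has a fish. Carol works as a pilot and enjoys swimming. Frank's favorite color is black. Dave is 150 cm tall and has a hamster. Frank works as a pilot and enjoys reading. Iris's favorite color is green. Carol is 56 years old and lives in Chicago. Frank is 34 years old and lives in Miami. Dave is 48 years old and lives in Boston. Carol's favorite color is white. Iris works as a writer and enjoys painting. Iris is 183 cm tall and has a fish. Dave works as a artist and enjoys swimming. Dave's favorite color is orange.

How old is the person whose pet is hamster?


Person with pet=hamster is Dave, age 48

48


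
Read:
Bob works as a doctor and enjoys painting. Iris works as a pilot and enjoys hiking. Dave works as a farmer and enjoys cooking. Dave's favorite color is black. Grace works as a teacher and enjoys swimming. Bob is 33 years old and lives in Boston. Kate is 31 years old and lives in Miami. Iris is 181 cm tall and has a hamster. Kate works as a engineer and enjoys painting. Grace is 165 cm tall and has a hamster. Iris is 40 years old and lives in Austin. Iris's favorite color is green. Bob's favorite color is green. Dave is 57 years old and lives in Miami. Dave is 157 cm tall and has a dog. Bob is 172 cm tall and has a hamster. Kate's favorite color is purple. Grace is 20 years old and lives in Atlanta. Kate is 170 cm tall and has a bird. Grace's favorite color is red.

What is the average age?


Sum=181, n=5, avg=36.2

36.2


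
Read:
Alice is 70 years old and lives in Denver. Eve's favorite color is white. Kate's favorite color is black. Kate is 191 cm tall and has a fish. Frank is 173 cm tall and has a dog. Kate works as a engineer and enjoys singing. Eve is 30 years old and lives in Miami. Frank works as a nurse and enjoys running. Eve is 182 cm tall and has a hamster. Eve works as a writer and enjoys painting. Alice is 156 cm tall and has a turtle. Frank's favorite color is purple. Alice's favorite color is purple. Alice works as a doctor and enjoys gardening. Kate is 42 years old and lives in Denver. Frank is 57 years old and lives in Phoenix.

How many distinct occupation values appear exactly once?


Unique occupation values: 4

4


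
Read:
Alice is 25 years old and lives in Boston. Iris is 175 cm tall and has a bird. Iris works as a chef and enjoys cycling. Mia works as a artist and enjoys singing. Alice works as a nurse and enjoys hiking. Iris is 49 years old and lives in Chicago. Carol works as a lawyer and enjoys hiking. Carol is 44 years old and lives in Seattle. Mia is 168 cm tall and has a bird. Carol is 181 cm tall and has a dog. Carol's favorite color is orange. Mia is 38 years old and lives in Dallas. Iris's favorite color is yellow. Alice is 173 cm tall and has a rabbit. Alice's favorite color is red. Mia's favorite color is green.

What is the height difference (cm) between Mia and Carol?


|168 - 181| = 13

13


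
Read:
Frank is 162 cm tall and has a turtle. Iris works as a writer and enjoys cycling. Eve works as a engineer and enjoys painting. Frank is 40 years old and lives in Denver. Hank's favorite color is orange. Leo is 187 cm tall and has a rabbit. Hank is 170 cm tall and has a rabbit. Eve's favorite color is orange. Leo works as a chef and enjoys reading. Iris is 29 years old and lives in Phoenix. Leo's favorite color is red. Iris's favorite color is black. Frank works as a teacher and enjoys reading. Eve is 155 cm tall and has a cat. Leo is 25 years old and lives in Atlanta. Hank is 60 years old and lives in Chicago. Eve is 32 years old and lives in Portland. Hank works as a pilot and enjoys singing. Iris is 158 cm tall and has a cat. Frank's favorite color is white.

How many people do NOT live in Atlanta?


Not in Atlanta: 4

4


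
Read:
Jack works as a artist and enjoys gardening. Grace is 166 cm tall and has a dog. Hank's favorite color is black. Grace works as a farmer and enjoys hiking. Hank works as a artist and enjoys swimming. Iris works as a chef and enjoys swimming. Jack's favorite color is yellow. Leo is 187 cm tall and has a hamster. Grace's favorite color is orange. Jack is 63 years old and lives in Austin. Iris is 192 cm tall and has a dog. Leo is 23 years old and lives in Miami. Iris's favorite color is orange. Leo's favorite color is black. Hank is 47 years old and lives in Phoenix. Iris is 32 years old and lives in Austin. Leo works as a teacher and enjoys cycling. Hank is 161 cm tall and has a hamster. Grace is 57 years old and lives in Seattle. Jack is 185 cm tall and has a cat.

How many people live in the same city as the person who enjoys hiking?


Person with hobby hiking is Grace, city Seattle. Count = 1

1


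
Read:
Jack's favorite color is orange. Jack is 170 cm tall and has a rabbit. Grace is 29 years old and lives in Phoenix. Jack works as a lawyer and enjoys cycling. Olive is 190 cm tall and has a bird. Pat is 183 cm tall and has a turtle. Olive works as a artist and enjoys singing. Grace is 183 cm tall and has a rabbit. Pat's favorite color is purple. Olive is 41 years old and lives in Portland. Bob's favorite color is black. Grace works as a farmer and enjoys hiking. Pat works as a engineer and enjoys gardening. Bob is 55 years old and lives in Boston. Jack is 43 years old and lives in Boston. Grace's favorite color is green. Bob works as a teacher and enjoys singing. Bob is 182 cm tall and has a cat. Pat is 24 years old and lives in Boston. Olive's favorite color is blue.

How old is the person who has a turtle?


Person with turtle is Pat, age 24

24


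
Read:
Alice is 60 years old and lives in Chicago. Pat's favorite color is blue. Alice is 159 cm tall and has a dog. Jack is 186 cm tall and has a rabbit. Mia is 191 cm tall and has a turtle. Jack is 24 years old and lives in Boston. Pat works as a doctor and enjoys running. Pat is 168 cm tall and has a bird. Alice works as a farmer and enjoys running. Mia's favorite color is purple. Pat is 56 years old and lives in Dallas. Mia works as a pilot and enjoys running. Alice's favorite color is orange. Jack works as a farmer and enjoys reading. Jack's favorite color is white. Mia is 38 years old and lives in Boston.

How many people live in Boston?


Count in Boston: 2

2


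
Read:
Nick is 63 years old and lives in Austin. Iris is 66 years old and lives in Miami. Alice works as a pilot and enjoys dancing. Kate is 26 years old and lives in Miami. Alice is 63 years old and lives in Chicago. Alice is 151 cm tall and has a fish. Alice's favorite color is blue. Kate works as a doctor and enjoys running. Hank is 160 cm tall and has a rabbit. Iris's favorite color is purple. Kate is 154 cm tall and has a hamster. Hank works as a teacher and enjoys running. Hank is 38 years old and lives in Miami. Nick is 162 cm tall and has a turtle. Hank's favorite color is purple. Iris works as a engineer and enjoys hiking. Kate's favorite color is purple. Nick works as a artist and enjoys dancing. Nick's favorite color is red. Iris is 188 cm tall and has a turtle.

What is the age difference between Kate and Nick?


|26 - 63| = 37

37


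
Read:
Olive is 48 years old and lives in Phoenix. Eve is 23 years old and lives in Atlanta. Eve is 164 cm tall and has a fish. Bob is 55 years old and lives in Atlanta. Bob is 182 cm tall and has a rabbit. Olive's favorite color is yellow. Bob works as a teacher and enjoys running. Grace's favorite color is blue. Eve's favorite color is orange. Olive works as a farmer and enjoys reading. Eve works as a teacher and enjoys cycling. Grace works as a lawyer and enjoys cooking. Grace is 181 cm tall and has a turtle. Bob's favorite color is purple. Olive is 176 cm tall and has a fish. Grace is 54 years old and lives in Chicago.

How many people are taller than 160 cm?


Taller than 160: 4

4


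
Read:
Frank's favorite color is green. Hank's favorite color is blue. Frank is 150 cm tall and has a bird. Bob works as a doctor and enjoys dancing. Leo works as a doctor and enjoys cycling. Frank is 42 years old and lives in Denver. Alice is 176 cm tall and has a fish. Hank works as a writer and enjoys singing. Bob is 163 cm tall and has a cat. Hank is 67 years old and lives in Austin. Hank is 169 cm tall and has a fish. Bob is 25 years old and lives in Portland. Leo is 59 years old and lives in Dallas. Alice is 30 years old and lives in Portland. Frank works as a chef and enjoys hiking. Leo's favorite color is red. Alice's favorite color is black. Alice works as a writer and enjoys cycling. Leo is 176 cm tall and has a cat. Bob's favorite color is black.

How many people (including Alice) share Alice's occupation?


Alice is a writer. Count = 2

2


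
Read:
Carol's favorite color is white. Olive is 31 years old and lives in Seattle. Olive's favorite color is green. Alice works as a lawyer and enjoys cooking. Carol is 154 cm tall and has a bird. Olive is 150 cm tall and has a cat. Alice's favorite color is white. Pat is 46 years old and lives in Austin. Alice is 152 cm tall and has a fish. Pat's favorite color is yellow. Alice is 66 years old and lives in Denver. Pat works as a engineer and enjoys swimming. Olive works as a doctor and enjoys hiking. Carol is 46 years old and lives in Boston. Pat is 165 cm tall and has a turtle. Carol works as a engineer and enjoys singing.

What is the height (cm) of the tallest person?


Tallest: Pat at 165 cm

165


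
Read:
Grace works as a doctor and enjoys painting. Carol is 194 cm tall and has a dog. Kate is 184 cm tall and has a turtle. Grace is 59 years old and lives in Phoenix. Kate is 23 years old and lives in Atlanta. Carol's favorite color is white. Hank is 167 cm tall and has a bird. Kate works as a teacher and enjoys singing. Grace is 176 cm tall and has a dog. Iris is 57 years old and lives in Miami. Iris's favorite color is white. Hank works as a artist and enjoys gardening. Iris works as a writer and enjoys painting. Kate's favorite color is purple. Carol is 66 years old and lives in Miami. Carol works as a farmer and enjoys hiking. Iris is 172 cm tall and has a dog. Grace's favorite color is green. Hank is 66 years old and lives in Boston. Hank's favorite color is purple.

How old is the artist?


The artist is Hank, age 66

66


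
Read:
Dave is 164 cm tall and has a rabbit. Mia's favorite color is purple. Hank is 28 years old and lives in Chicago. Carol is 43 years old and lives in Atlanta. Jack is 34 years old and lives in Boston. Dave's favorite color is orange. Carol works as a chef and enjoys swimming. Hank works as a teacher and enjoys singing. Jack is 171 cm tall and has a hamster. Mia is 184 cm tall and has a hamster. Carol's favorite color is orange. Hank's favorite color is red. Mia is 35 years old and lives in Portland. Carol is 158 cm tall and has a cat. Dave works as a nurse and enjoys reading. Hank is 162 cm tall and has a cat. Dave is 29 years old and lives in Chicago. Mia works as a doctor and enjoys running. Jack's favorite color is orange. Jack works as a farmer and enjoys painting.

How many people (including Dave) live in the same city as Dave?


Dave lives in Chicago. Count = 2

2


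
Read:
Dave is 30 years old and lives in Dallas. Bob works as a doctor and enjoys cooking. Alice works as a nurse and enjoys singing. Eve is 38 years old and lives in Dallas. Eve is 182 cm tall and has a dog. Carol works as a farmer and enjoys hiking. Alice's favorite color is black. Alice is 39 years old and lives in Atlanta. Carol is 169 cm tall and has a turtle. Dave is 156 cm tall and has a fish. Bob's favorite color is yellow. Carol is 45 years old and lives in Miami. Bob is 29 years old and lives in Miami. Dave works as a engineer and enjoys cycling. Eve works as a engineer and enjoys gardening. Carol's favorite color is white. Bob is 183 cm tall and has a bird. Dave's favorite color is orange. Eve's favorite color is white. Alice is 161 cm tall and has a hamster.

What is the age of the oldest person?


Oldest: Carol at 45

45


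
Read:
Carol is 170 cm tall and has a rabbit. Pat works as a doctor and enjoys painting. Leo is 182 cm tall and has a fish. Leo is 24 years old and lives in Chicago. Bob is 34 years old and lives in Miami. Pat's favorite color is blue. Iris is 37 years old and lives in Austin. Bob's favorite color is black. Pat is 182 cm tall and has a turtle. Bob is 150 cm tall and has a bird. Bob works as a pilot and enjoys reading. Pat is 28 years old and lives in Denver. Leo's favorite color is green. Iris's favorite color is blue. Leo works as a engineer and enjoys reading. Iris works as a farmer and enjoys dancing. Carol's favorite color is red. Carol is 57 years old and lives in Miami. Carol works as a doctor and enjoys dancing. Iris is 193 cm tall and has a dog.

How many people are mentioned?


People: Leo, Pat, Carol, Bob, Iris. Count = 5

5


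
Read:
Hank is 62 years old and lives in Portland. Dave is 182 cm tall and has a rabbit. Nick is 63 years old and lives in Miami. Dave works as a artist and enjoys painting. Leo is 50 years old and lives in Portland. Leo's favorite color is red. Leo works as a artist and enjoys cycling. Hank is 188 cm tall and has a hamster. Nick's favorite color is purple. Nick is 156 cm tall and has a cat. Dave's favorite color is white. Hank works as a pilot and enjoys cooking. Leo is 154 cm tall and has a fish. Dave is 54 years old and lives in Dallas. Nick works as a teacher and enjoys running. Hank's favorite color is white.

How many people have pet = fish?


Count: 1

1


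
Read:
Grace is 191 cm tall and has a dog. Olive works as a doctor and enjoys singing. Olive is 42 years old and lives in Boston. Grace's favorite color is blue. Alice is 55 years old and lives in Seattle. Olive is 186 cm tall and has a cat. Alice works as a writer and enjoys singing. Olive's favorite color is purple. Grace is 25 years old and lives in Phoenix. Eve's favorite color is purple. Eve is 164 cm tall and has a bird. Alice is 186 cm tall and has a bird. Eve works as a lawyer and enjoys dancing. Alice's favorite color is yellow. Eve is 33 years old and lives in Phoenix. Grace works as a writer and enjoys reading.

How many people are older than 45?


Filter: 1

1


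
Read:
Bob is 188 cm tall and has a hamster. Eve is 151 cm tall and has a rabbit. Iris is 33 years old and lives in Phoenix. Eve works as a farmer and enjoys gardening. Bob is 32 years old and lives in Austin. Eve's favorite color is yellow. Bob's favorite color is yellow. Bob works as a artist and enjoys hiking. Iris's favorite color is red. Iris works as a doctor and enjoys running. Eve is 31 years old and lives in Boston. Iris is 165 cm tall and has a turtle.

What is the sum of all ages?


31+32+33 = 96

96


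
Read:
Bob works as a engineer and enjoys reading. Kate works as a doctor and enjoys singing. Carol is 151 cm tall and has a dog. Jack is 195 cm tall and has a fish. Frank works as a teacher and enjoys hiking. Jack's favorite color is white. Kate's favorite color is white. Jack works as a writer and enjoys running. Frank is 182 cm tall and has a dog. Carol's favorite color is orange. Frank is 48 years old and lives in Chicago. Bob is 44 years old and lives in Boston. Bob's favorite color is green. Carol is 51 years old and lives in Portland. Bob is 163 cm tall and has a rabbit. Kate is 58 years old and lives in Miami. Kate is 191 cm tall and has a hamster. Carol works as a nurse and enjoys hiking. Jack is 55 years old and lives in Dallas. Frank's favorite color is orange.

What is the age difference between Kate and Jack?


|58 - 55| = 3

3


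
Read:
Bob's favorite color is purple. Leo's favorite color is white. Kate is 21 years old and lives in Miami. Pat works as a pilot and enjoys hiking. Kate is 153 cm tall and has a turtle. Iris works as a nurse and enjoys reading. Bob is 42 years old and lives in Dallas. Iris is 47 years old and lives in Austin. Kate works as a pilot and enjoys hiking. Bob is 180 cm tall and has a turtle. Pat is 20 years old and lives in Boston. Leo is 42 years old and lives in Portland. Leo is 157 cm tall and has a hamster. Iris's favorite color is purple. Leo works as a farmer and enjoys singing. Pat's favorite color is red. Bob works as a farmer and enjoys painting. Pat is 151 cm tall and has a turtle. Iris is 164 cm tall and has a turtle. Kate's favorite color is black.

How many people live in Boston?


Count in Boston: 1

1


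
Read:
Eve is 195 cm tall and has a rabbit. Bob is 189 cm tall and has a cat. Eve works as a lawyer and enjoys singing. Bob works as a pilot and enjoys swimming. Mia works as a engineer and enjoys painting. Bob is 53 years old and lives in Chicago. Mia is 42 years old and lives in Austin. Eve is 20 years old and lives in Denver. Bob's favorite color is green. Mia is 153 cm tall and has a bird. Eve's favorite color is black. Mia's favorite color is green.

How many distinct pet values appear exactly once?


Unique pet values: 3

3


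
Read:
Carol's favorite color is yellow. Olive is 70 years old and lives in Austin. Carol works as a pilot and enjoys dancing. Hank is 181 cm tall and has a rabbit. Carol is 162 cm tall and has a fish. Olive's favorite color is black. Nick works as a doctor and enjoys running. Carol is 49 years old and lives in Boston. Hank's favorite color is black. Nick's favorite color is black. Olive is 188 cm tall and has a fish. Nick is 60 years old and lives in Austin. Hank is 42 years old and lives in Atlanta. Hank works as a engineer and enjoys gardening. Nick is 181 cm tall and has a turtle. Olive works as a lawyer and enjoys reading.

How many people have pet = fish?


Count: 2

2


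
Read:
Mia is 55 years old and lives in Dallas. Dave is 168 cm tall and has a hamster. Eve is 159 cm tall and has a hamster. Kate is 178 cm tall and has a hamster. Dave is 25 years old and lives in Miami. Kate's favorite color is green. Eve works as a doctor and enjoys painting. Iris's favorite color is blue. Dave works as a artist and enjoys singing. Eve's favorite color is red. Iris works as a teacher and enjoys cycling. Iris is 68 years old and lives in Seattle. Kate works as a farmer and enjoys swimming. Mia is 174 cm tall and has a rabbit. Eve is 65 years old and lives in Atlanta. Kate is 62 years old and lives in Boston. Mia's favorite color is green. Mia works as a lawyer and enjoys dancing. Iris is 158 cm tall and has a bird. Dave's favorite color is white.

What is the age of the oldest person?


Oldest: Iris at 68

68


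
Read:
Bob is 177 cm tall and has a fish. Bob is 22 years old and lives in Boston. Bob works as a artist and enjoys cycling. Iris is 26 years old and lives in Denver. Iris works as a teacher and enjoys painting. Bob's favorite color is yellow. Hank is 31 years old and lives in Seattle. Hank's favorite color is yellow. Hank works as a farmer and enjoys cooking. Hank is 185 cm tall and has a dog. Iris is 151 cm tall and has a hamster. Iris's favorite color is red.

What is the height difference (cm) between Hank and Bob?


|185 - 177| = 8

8


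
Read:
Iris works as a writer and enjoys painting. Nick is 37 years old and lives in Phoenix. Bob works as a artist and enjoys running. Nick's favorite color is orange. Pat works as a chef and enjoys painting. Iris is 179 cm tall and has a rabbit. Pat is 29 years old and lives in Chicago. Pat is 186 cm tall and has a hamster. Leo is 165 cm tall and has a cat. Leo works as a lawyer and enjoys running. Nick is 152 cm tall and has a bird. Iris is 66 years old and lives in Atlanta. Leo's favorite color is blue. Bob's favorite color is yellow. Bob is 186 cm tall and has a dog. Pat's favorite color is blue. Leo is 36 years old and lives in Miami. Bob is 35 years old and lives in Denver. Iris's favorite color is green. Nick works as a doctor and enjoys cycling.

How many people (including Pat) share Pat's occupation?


Pat is a chef. Count = 1

1


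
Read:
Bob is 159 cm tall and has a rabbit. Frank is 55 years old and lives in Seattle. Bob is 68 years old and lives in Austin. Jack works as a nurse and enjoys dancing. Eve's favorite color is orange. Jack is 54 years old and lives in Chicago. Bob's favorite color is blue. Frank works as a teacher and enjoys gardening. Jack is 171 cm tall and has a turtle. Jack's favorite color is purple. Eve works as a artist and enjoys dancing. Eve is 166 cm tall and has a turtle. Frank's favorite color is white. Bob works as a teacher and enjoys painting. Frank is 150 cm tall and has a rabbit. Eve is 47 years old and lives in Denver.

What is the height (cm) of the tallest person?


Tallest: Jack at 171 cm

171


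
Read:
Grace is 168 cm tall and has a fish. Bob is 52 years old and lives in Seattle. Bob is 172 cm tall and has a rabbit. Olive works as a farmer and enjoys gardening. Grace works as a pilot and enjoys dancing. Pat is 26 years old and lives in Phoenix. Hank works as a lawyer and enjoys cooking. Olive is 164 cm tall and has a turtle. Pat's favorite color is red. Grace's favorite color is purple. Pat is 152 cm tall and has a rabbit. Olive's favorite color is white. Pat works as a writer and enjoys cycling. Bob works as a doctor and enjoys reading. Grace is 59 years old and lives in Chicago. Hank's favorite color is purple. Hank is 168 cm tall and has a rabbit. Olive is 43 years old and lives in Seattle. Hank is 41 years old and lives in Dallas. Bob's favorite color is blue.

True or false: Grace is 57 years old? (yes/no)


Grace is actually 59. no

no


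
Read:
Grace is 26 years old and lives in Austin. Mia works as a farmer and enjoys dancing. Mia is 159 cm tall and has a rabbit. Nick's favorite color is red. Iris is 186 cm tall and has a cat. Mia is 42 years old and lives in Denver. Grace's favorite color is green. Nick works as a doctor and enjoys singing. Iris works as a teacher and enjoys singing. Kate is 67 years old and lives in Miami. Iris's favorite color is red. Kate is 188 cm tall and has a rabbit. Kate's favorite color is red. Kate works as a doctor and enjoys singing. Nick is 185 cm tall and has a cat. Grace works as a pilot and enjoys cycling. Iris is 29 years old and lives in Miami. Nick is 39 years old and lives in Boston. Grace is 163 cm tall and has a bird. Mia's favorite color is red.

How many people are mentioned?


People: Grace, Iris, Kate, Nick, Mia. Count = 5

5
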